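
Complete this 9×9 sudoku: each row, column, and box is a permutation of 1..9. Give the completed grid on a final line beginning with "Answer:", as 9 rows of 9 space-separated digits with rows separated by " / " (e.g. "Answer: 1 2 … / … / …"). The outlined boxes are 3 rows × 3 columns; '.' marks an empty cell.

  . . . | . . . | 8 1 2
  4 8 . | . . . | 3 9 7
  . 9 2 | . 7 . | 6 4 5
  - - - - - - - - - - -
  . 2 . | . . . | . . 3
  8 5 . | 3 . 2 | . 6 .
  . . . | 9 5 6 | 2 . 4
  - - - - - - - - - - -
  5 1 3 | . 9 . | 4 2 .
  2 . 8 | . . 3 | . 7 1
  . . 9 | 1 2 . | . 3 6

Step 1. [r9c6∈{4,5,7,8}] r9c6 is the only open cell in row 9 admitting 8, so r9c6=8.
Step 2. [r7c4∈{6,7}] row 7 places 6 nowhere but r7c4, so r7c4=6.
Step 3. [r4c4∈{4,7,8}] 7 has one home in col 4: r4c4. So r4c4=7.
Step 4. [r8c5∈{4}] r8c5 has the single candidate 4 ⇒ r8c5=4.
Step 5. [r5c5∈{1}] r5c5 has the single candidate 1 ⇒ r5c5=1.
Step 6. [r3c1∈{1,3}] row 3 places 3 nowhere but r3c1 ⇒ r3c1=3.
Step 7. [r2c3∈{1,5,6}] r2c3 is the only open cell in box 1 admitting 1 ⇒ r2c3=1.
Step 8. [r6c3∈{7}] only 7 remains possible at r6c3. So r6c3=7.
Step 9. [r8c7∈{5,9}] in row 8, 9 fits only at r8c7. So r8c7=9.
Step 10. [r2c6∈{5}] nothing but 5 survives at r2c6, so r2c6=5.
Step 11. [r9c1∈{7}] only 7 remains possible at r9c1 ⇒ r9c1=7.
Step 12. [r1c1∈{6}] only 6 remains possible at r1c1 ⇒ r1c1=6.
Step 13. [r4c8∈{5,8}] 5 has one home in col 8: r4c8, so r4c8=5.
Step 14. [r4c6∈{4}] r4c6's peers cover all but 4. So r4c6=4.
Step 15. [r4c1∈{1,9}] in row 4, 9 fits only at r4c1 ⇒ r4c1=9.
Step 16. [r9c7∈{5}] nothing but 5 survives at r9c7. So r9c7=5.
Step 17. [r4c7∈{1}] r4c7's peers cover all but 1 ⇒ r4c7=1.
Step 18. [r6c8∈{8}] r6c8's peers cover all but 8 ⇒ r6c8=8.
Step 19. [r1c3∈{5}] nothing but 5 survives at r1c3 ⇒ r1c3=5.
Step 20. [r8c2∈{6}] r8c2 is down to just 6. So r8c2=6.
Step 21. [r2c5∈{6}] r2c5's peers cover all but 6, so r2c5=6.
Step 22. [r3c4∈{8}] nothing but 8 survives at r3c4, so r3c4=8.
Step 23. [r6c2∈{3}] only 3 remains possible at r6c2. So r6c2=3.
Step 24. [r1c2∈{7}] nothing but 7 survives at r1c2 ⇒ r1c2=7.
Step 25. [r7c9∈{8}] r7c9's peers cover all but 8, so r7c9=8.
Step 26. [r4c5∈{8}] nothing but 8 survives at r4c5. So r4c5=8.
Step 27. [r3c6∈{1}] only 1 remains possible at r3c6. So r3c6=1.
Step 28. [r9c2∈{4}] only 4 remains possible at r9c2, so r9c2=4.
Step 29. [r1c5∈{3}] only 3 remains possible at r1c5 ⇒ r1c5=3.
Step 30. [r7c6∈{7}] nothing but 7 survives at r7c6 ⇒ r7c6=7.
Step 31. [r6c1∈{1}] only 1 remains possible at r6c1. So r6c1=1.
Step 32. [r5c9∈{9}] r5c9 has the single candidate 9. So r5c9=9.
Step 33. [r2c4∈{2}] r2c4's peers cover all but 2. So r2c4=2.
Step 34. [r5c3∈{4}] nothing but 4 survives at r5c3. So r5c3=4.
Step 35. [r8c4∈{5}] only 5 remains possible at r8c4 ⇒ r8c4=5.
Step 36. [r5c7∈{7}] only 7 remains possible at r5c7. So r5c7=7.
Step 37. [r4c3∈{6}] r4c3's peers cover all but 6, so r4c3=6.
Step 38. [r1c6∈{9}] nothing but 9 survives at r1c6, so r1c6=9.
Step 39. [r1c4∈{4}] r1c4 has the single candidate 4, so r1c4=4.

Answer: 6 7 5 4 3 9 8 1 2 / 4 8 1 2 6 5 3 9 7 / 3 9 2 8 7 1 6 4 5 / 9 2 6 7 8 4 1 5 3 / 8 5 4 3 1 2 7 6 9 / 1 3 7 9 5 6 2 8 4 / 5 1 3 6 9 7 4 2 8 / 2 6 8 5 4 3 9 7 1 / 7 4 9 1 2 8 5 3 6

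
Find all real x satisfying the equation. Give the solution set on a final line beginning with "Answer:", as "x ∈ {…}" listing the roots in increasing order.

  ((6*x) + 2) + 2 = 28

Step 1. [((6*x) + 2) + 2 = 28] +2 is outermost — subtract 2 both sides, so sub: (6*x) + 2 = 26.
Step 2. [(6*x) + 2 = 26] peel the +2: subtract 2 from each side. So sub: 6*x = 24.
Step 3. [6*x = 24] 6 out front; divide by 6, so div: x = 4.

Answer: x ∈ {4}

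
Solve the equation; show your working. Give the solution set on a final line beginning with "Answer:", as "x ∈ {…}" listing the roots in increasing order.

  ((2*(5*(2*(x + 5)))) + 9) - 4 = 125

Step 1. [((2*(5*(2*(x + 5)))) + 9) - 4 = 125] peel the -4: add 4 from each side. So sub: (2*(5*(2*(x + 5)))) + 9 = 129.
Step 2. [(2*(5*(2*(x + 5)))) + 9 = 129] peel the +9: subtract 9 from each side, so sub: 2*(5*(2*(x + 5))) = 120.
Step 3. [2*(5*(2*(x + 5))) = 120] divide by the outer 2. So div: 5*(2*(x + 5)) = 60.
Step 4. [5*(2*(x + 5)) = 60] leading coefficient 5: divide by 5 ⇒ div: 2*(x + 5) = 12.
Step 5. [2*(x + 5) = 12] 2·(inner) — divide through by 2 ⇒ div: x + 5 = 6.
Step 6. [x + 5 = 6] the outer +5 inverts by subtracting 5. So sub: x = 1.

Answer: x ∈ {1}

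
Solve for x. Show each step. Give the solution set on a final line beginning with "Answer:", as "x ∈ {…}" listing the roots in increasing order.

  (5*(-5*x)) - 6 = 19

Step 1. [(5*(-5*x)) - 6 = 19] peel the -6: add 6 from each side. So sub: 5*(-5*x) = 25.
Step 2. [5*(-5*x) = 25] 5·(inner) — divide through by 5 ⇒ div: -5*x = 5.
Step 3. [-5*x = 5] -5·(inner) — divide through by -5. So div: x = -1.

Answer: x ∈ {-1}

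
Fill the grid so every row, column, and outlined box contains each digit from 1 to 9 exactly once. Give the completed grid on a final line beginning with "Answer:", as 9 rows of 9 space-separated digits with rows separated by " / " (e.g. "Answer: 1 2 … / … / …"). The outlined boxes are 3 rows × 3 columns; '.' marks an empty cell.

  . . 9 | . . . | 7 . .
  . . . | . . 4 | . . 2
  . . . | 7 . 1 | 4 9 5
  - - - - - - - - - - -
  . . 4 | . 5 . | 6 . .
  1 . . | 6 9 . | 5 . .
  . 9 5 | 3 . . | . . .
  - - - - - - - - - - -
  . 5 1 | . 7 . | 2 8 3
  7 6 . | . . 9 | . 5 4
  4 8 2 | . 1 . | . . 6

Step 1. [r2c7∈{1,3,8}] 3 has one home in col 7: r2c7, so r2c7=3.
Step 2. [r1c9∈{1,8}] r1c9 is the only open cell in box 3 admitting 8, so r1c9=8.
Step 3. [r5c9∈{7}] nothing but 7 survives at r5c9. So r5c9=7.
Step 4. [r6c1∈{2,6,8}] row 6 places 6 nowhere but r6c1. So r6c1=6.
Step 5. [r4c2∈{2,3,7}] box 4 places 7 nowhere but r4c2, so r4c2=7.
Step 6. [r4c4∈{1,2,8}] 1 has one home in col 4: r4c4, so r4c4=1.
Step 7. [r5c8∈{2,3,4}] row 5 places 4 nowhere but r5c8 ⇒ r5c8=4.
Step 8. [r9c4∈{5}] nothing but 5 survives at r9c4, so r9c4=5.
Step 9. [r1c4∈{2}] r1c4's peers cover all but 2. So r1c4=2.
Step 10. [r1c6∈{3,5,6}] r1c6 is the only open cell in col 6 admitting 5, so r1c6=5.
Step 11. [r1c1∈{3}] r1c1's peers cover all but 3, so r1c1=3.
Step 12. [r3c5∈{3,6,8}] row 3 places 3 nowhere but r3c5, so r3c5=3.
Step 13. [r6c7∈{1,8}] r6c7 is the only open cell in col 7 admitting 8 ⇒ r6c7=8.
Step 14. [r8c4∈{8}] r8c4 is down to just 8. So r8c4=8.
Step 15. [r2c5∈{6,8}] in col 5, 8 fits only at r2c5, so r2c5=8.
Step 16. [r3c2∈{2}] r3c2's peers cover all but 2, so r3c2=2.
Step 17. [r5c6∈{2,8}] in row 5, 2 fits only at r5c6, so r5c6=2.
Step 18. [r5c3∈{3,8}] in row 5, 8 fits only at r5c3. So r5c3=8.
Step 19. [r6c8∈{1,2}] 2 has one home in row 6: r6c8, so r6c8=2.
Step 20. [r2c2∈{1}] r2c2 is down to just 1, so r2c2=1.
Step 21. [r2c8∈{6}] r2c8's peers cover all but 6. So r2c8=6.
Step 22. [r3c1∈{8}] r3c1 has the single candidate 8, so r3c1=8.
Step 23. [r2c1∈{5}] r2c1 is down to just 5. So r2c1=5.
Step 24. [r8c7∈{1}] nothing but 1 survives at r8c7, so r8c7=1.
Step 25. [r5c2∈{3}] only 3 remains possible at r5c2. So r5c2=3.
Step 26. [r4c6∈{8}] nothing but 8 survives at r4c6. So r4c6=8.
Step 27. [r7c6∈{6}] r7c6's peers cover all but 6, so r7c6=6.
Step 28. [r4c1∈{2}] r4c1's peers cover all but 2 ⇒ r4c1=2.
Step 29. [r7c4∈{4}] only 4 remains possible at r7c4. So r7c4=4.
Step 30. [r6c5∈{4}] r6c5's peers cover all but 4 ⇒ r6c5=4.
Step 31. [r9c7∈{9}] r9c7's peers cover all but 9. So r9c7=9.
Step 32. [r4c8∈{3}] r4c8 is down to just 3 ⇒ r4c8=3.
Step 33. [r7c1∈{9}] r7c1 is down to just 9. So r7c1=9.
Step 34. [r6c9∈{1}] nothing but 1 survives at r6c9 ⇒ r6c9=1.
Step 35. [r1c2∈{4}] only 4 remains possible at r1c2 ⇒ r1c2=4.
Step 36. [r6c6∈{7}] r6c6 is down to just 7. So r6c6=7.
Step 37. [r1c5∈{6}] r1c5's peers cover all but 6, so r1c5=6.
Step 38. [r9c8∈{7}] r9c8 is down to just 7. So r9c8=7.
Step 39. [r2c4∈{9}] r2c4 has the single candidate 9 ⇒ r2c4=9.
Step 40. [r9c6∈{3}] r9c6's peers cover all but 3, so r9c6=3.
Step 41. [r2c3∈{7}] only 7 remains possible at r2c3. So r2c3=7.
Step 42. [r8c5∈{2}] nothing but 2 survives at r8c5, so r8c5=2.
Step 43. [r4c9∈{9}] r4c9 is down to just 9 ⇒ r4c9=9.
Step 44. [r1c8∈{1}] r1c8 is down to just 1. So r1c8=1.
Step 45. [r3c3∈{6}] r3c3 is down to just 6, so r3c3=6.
Step 46. [r8c3∈{3}] r8c3 has the single candidate 3 ⇒ r8c3=3.

Answer: 3 4 9 2 6 5 7 1 8 / 5 1 7 9 8 4 3 6 2 / 8 2 6 7 3 1 4 9 5 / 2 7 4 1 5 8 6 3 9 / 1 3 8 6 9 2 5 4 7 / 6 9 5 3 4 7 8 2 1 / 9 5 1 4 7 6 2 8 3 / 7 6 3 8 2 9 1 5 4 / 4 8 2 5 1 3 9 7 6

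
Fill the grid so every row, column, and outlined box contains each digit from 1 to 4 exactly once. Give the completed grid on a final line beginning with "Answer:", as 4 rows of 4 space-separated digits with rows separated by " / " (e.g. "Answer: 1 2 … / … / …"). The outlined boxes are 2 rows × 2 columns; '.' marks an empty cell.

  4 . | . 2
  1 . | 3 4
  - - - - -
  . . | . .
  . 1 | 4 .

Step 1. [r4c1∈{2,3}] row 4 places 2 nowhere but r4c1 ⇒ r4c1=2.
Step 2. [r3c4∈{1,3}] col 4 places 1 nowhere but r3c4, so r3c4=1.
Step 3. [r1c2∈{3}] r1c2 has the single candidate 3, so r1c2=3.
Step 4. [r3c2∈{4}] nothing but 4 survives at r3c2, so r3c2=4.
Step 5. [r2c2∈{2}] nothing but 2 survives at r2c2. So r2c2=2.
Step 6. [r3c1∈{3}] r3c1 is down to just 3, so r3c1=3.
Step 7. [r1c3∈{1}] only 1 remains possible at r1c3 ⇒ r1c3=1.
Step 8. [r3c3∈{2}] r3c3 has the single candidate 2. So r3c3=2.
Step 9. [r4c4∈{3}] r4c4 has the single candidate 3 ⇒ r4c4=3.

Answer: 4 3 1 2 / 1 2 3 4 / 3 4 2 1 / 2 1 4 3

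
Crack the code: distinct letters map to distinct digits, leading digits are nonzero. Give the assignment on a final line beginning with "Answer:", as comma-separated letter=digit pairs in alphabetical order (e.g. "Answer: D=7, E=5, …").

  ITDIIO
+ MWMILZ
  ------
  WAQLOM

Step 1. [col 1: O + Z ≡ M (mod 10)] column 1 (O + Z ≡ M (mod 10), carry-in 0) doesn't pin M yet; pick M=3 and continue. So M=3.
Step 2. [col 1: O + Z ≡ M (mod 10)] no forcing yet in column 1 (carry-in 0); Z=7 is free and consistent — try it ⇒ Z=7.
Step 3. [col 1: O + Z ≡ M (mod 10)] column 1: given Z=7, M=3, carry-in 0, and digits 3,7 already taken and all letters distinct, O+Z≡M (mod 10) forces O=6, so O=6.
Step 4. [col 2: I + L ≡ O (mod 10)] no forcing yet in column 2 (carry-in 1); L=0 is free and consistent — try it. So L=0.
Step 5. [col 2: I + L ≡ O (mod 10)] from column 2 (L=0, O=6, carry-in 1, digits 0,3,6,7 already taken and all letters distinct): I must equal 5, so I=5.
Step 6. [col 4: D + M ≡ Q (mod 10)] no forcing yet in column 4 (carry-in 1); Q=8 is free and consistent — try it. So Q=8.
Step 7. [col 4: D + M ≡ Q (mod 10)] column 4: given M=3, Q=8, carry-in 1, and digits 0,3,5,6,7,8 already taken and all letters distinct, D+M≡Q (mod 10) forces D=4 ⇒ D=4.
Step 8. [col 5: T + W ≡ A (mod 10)] in column 5 we have T+W≡A with carry-in 0; given nothing yet and digits 0,3,4,5,6,7,8 already taken and all letters distinct, that pins A to 1, so A=1.
Step 9. [col 5: T + W ≡ A (mod 10)] column 5 (T + W ≡ A (mod 10), carry-in 0) doesn't pin W yet; pick W=9 and continue ⇒ W=9.
Step 10. [col 5: T + W ≡ A (mod 10)] from column 5 (W=9, A=1, carry-in 0, digits 0,1,3,4,5,6,7,8,9 already taken and all letters distinct): T must equal 2 ⇒ T=2.

Answer: A=1, D=4, I=5, L=0, M=3, O=6, Q=8, T=2, W=9, Z=7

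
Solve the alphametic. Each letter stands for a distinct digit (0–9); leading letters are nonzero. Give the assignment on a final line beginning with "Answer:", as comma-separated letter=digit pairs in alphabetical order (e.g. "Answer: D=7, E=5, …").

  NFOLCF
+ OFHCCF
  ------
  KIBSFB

Step 1. [col 1: F + F ≡ B (mod 10)] column 1 (F + F ≡ B (mod 10), carry-in 0) doesn't pin F yet; pick F=5 and continue ⇒ F=5.
Step 2. [col 1: F + F ≡ B (mod 10)] in column 1 we have F+F≡B with carry-in 0; given F=5 and digits 5 already taken and all letters distinct, that pins B to 0 ⇒ B=0.
Step 3. [col 2: C + C ≡ F (mod 10)] column 2 (C + C ≡ F (mod 10), carry-in 1) doesn't pin C yet; pick C=2 and continue, so C=2.
Step 4. [col 3: L + C ≡ S (mod 10)] column 3 (L + C ≡ S (mod 10), carry-in 0) doesn't pin L yet; pick L=7 and continue ⇒ L=7.
Step 5. [col 3: L + C ≡ S (mod 10)] column 3 reads L+C+carry(0)=S with L=7, C=2; with digits 0,2,5,7 already taken and all letters distinct, the only value for S is 9 ⇒ S=9.
Step 6. [col 4: O + H ≡ B (mod 10)] O=4 is one option consistent with column 4 (O + H ≡ B (mod 10), carry-in 0) — take it, so O=4.
Step 7. [col 4: O + H ≡ B (mod 10)] from column 4 (O=4, B=0, carry-in 0, digits 0,2,4,5,7,9 already taken and all letters distinct): H must equal 6. So H=6.
Step 8. [col 5: F + F ≡ I (mod 10)] column 5 reads F+F+carry(1)=I with F=5; with digits 0,2,4,5,6,7,9 already taken and all letters distinct, the only value for I is 1. So I=1.
Step 9. [col 6: N + O ≡ K (mod 10)] K=8 is one option consistent with column 6 (N + O ≡ K (mod 10), carry-in 1) — take it, so K=8.
Step 10. [col 6: N + O ≡ K (mod 10)] in column 6 we have N+O≡K with carry-in 1; given O=4, K=8 and digits 0,1,2,4,5,6,7,8,9 already taken and all letters distinct, that pins N to 3, so N=3.

Answer: B=0, C=2, F=5, H=6, I=1, K=8, L=7, N=3, O=4, S=9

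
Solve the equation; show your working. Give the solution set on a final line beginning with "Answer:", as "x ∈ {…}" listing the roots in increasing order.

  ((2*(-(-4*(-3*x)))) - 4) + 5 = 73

Step 1. [((2*(-(-4*(-3*x)))) - 4) + 5 = 73] 5 comes off first (subtract 5) ⇒ sub: (2*(-(-4*(-3*x)))) - 4 = 68.
Step 2. [(2*(-(-4*(-3*x)))) - 4 = 68] 2 | LHS and 2 | 68: pull 2 out. So factor: (-(-4*(-3*x))) - 2 = 34.
Step 3. [(-(-4*(-3*x))) - 2 = 34] add 2: x sits inside (… - 2). So sub: -(-4*(-3*x)) = 36.
Step 4. [-(-4*(-3*x)) = 36] flip signs both sides ⇒ neg: -4*(-3*x) = -36.
Step 5. [-4*(-3*x) = -36] leading coefficient -4: divide by -4, so div: -3*x = 9.
Step 6. [-3*x = 9] LHS = -3·(…); ÷-3 both sides ⇒ div: x = -3.

Answer: x ∈ {-3}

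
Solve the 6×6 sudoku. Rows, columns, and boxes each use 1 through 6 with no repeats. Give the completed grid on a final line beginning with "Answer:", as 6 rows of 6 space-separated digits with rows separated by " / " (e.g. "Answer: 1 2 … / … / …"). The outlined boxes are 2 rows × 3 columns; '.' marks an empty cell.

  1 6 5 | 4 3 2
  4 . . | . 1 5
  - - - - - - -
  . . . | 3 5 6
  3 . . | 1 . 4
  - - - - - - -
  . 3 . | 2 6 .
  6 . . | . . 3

Step 1. [r3c1∈{2}] r3c1 is down to just 2, so r3c1=2.
Step 2. [r5c3∈{1,4}] across row 5, 4 lands solely at r5c3, so r5c3=4.
Step 3. [r2c2∈{2}] r2c2 is down to just 2 ⇒ r2c2=2.
Step 4. [r3c3∈{1}] r3c3 has the single candidate 1 ⇒ r3c3=1.
Step 5. [r6c4∈{5}] only 5 remains possible at r6c4. So r6c4=5.
Step 6. [r4c2∈{5}] r4c2 is down to just 5 ⇒ r4c2=5.
Step 7. [r6c2∈{1}] r6c2's peers cover all but 1, so r6c2=1.
Step 8. [r6c5∈{4}] r6c5 has the single candidate 4. So r6c5=4.
Step 9. [r3c2∈{4}] r3c2 has the single candidate 4, so r3c2=4.
Step 10. [r5c1∈{5}] r5c1 is down to just 5, so r5c1=5.
Step 11. [r4c3∈{6}] r4c3 is down to just 6, so r4c3=6.
Step 12. [r2c4∈{6}] r2c4 has the single candidate 6. So r2c4=6.
Step 13. [r4c5∈{2}] r4c5's peers cover all but 2 ⇒ r4c5=2.
Step 14. [r5c6∈{1}] only 1 remains possible at r5c6. So r5c6=1.
Step 15. [r2c3∈{3}] nothing but 3 survives at r2c3. So r2c3=3.
Step 16. [r6c3∈{2}] r6c3 has the single candidate 2. So r6c3=2.

Answer: 1 6 5 4 3 2 / 4 2 3 6 1 5 / 2 4 1 3 5 6 / 3 5 6 1 2 4 / 5 3 4 2 6 1 / 6 1 2 5 4 3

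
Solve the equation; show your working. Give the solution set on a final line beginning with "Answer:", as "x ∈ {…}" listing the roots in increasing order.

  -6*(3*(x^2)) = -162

Step 1. [-6*(3*(x^2)) = -162] -6·(inner) — divide through by -6. So div: 3*(x^2) = 27.
Step 2. [3*(x^2) = 27] leading coefficient 3: divide by 3. So div: x^2 = 9.
Step 3. [x^2 = 9] LHS squared, RHS 9 ≥ 0: apply √ (±). So sqrt: x = 3 or -3.

Answer: x ∈ {-3, 3}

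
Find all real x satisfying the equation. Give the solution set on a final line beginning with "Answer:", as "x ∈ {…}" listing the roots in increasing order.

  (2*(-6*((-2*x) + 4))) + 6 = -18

Step 1. [(2*(-6*((-2*x) + 4))) + 6 = -18] 2 | LHS and 2 | -18: pull 2 out. So factor: (-6*((-2*x) + 4)) + 3 = -9.
Step 2. [(-6*((-2*x) + 4)) + 3 = -9] subtract 3: x sits inside (… + 3), so sub: -6*((-2*x) + 4) = -12.
Step 3. [-6*((-2*x) + 4) = -12] LHS = -6·(…); ÷-6 both sides ⇒ div: (-2*x) + 4 = 2.
Step 4. [(-2*x) + 4 = 2] -2 | LHS and -2 | 2: pull -2 out, so factor: x - 2 = -1.
Step 5. [x - 2 = -1] the outer -2 inverts by adding 2 ⇒ sub: x = 1.

Answer: x ∈ {1}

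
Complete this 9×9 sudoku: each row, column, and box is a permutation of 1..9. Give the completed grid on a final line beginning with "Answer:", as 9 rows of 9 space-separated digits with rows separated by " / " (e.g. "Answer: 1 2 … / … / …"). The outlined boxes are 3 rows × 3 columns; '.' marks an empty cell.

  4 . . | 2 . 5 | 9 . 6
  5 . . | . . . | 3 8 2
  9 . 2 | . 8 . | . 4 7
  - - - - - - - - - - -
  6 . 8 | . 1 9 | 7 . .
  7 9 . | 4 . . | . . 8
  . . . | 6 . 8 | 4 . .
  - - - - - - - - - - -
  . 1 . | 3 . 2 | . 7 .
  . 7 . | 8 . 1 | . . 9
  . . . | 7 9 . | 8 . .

Step 1. [r6c1∈{1,2,3}] 1 has one home in col 1: r6c1. So r6c1=1.
Step 2. [r6c5∈{2,3,5,7}] in row 6, 7 fits only at r6c5 ⇒ r6c5=7.
Step 3. [r2c2∈{6}] r2c2 is down to just 6, so r2c2=6.
Step 4. [r3c2∈{3}] only 3 remains possible at r3c2, so r3c2=3.
Step 5. [r9c9∈{1,3,4,5}] col 9 places 1 nowhere but r9c9, so r9c9=1.
Step 6. [r5c5∈{2,3,5}] r5c5 is the only open cell in col 5 admitting 2 ⇒ r5c5=2.
Step 7. [r8c7∈{2,5,6}] r8c7 is the only open cell in col 7 admitting 2. So r8c7=2.
Step 8. [r8c1∈{3}] r8c1's peers cover all but 3 ⇒ r8c1=3.
Step 9. [r9c8∈{3,5,6}] 3 has one home in row 9: r9c8, so r9c8=3.
Step 10. [r3c7∈{1,5}] 5 has one home in row 3: r3c7, so r3c7=5.
Step 11. [r7c7∈{6}] r7c7 is down to just 6, so r7c7=6.
Step 12. [r8c8∈{5}] r8c8 has the single candidate 5 ⇒ r8c8=5.
Step 13. [r5c3∈{3,5}] r5c3 is the only open cell in row 5 admitting 5. So r5c3=5.
Step 14. [r6c2∈{2}] nothing but 2 survives at r6c2 ⇒ r6c2=2.
Step 15. [r8c5∈{4,6}] 6 has one home in col 5: r8c5, so r8c5=6.
Step 16. [r9c6∈{4}] r9c6 is down to just 4. So r9c6=4.
Step 17. [r6c9∈{3,5}] row 6 places 5 nowhere but r6c9. So r6c9=5.
Step 18. [r1c8∈{1}] only 1 remains possible at r1c8. So r1c8=1.
Step 19. [r2c3∈{1,7}] r2c3 is the only open cell in col 3 admitting 1. So r2c3=1.
Step 20. [r7c9∈{4}] r7c9 has the single candidate 4. So r7c9=4.
Step 21. [r7c1∈{8}] r7c1's peers cover all but 8. So r7c1=8.
Step 22. [r4c8∈{2}] r4c8 is down to just 2 ⇒ r4c8=2.
Step 23. [r5c8∈{6}] r5c8's peers cover all but 6, so r5c8=6.
Step 24. [r2c6∈{7}] nothing but 7 survives at r2c6 ⇒ r2c6=7.
Step 25. [r6c3∈{3}] r6c3 is down to just 3, so r6c3=3.
Step 26. [r3c6∈{6}] r3c6 is down to just 6. So r3c6=6.
Step 27. [r1c5∈{3}] r1c5's peers cover all but 3, so r1c5=3.
Step 28. [r9c2∈{5}] only 5 remains possible at r9c2 ⇒ r9c2=5.
Step 29. [r7c5∈{5}] only 5 remains possible at r7c5. So r7c5=5.
Step 30. [r4c9∈{3}] r4c9 is down to just 3 ⇒ r4c9=3.
Step 31. [r9c1∈{2}] r9c1's peers cover all but 2, so r9c1=2.
Step 32. [r8c3∈{4}] only 4 remains possible at r8c3 ⇒ r8c3=4.
Step 33. [r2c5∈{4}] r2c5's peers cover all but 4. So r2c5=4.
Step 34. [r5c6∈{3}] r5c6's peers cover all but 3. So r5c6=3.
Step 35. [r4c4∈{5}] nothing but 5 survives at r4c4. So r4c4=5.
Step 36. [r7c3∈{9}] only 9 remains possible at r7c3, so r7c3=9.
Step 37. [r2c4∈{9}] r2c4's peers cover all but 9 ⇒ r2c4=9.
Step 38. [r6c8∈{9}] r6c8's peers cover all but 9. So r6c8=9.
Step 39. [r1c2∈{8}] nothing but 8 survives at r1c2 ⇒ r1c2=8.
Step 40. [r4c2∈{4}] nothing but 4 survives at r4c2, so r4c2=4.
Step 41. [r1c3∈{7}] r1c3 has the single candidate 7. So r1c3=7.
Step 42. [r9c3∈{6}] r9c3's peers cover all but 6 ⇒ r9c3=6.
Step 43. [r3c4∈{1}] r3c4 has the single candidate 1. So r3c4=1.
Step 44. [r5c7∈{1}] only 1 remains possible at r5c7 ⇒ r5c7=1.

Answer: 4 8 7 2 3 5 9 1 6 / 5 6 1 9 4 7 3 8 2 / 9 3 2 1 8 6 5 4 7 / 6 4 8 5 1 9 7 2 3 / 7 9 5 4 2 3 1 6 8 / 1 2 3 6 7 8 4 9 5 / 8 1 9 3 5 2 6 7 4 / 3 7 4 8 6 1 2 5 9 / 2 5 6 7 9 4 8 3 1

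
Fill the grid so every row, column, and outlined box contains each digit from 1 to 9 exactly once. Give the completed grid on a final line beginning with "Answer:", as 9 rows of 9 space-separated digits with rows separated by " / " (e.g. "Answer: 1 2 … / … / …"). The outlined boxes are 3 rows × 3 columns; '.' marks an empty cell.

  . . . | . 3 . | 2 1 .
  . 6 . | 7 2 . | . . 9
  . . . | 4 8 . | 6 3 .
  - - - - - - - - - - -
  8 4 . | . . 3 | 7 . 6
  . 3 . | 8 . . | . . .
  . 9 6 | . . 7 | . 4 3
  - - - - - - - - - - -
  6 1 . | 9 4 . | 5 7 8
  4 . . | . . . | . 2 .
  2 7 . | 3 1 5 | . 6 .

Step 1. [r1c4∈{5,6}] 5 has one home in box 2: r1c4, so r1c4=5.
Step 2. [r9c3∈{8,9}] across row 9, 8 lands solely at r9c3. So r9c3=8.
Step 3. [r8c3∈{3,5,9}] in box 7, 9 fits only at r8c3. So r8c3=9.
Step 4. [r2c6∈{1}] r2c6 has the single candidate 1, so r2c6=1.
Step 5. [r5c9∈{1,2,5}] in col 9, 2 fits only at r5c9 ⇒ r5c9=2.
Step 6. [r3c9∈{5,7}] across col 9, 5 lands solely at r3c9 ⇒ r3c9=5.
Step 7. [r4c3∈{1,2,5}] r4c3 is the only open cell in box 4 admitting 2, so r4c3=2.
Step 8. [r6c5∈{5}] r6c5's peers cover all but 5. So r6c5=5.
Step 9. [r6c1∈{1}] nothing but 1 survives at r6c1 ⇒ r6c1=1.
Step 10. [r1c6∈{6,9}] in row 1, 6 fits only at r1c6. So r1c6=6.
Step 11. [r4c5∈{9}] r4c5's peers cover all but 9. So r4c5=9.
Step 12. [r1c9∈{4,7}] across col 9, 7 lands solely at r1c9 ⇒ r1c9=7.
Step 13. [r2c7∈{4,8}] across box 3, 4 lands solely at r2c7 ⇒ r2c7=4.
Step 14. [r5c7∈{1,9}] r5c7 is the only open cell in row 5 admitting 1 ⇒ r5c7=1.
Step 15. [r2c1∈{3,5}] r2c1 is the only open cell in col 1 admitting 3 ⇒ r2c1=3.
Step 16. [r5c1∈{5,7}] col 1 places 5 nowhere but r5c1. So r5c1=5.
Step 17. [r3c1∈{7,9}] 7 has one home in col 1: r3c1 ⇒ r3c1=7.
Step 18. [r5c5∈{6}] r5c5 is down to just 6. So r5c5=6.
Step 19. [r8c6∈{8}] only 8 remains possible at r8c6 ⇒ r8c6=8.
Step 20. [r5c8∈{9}] r5c8's peers cover all but 9 ⇒ r5c8=9.
Step 21. [r3c6∈{9}] r3c6 has the single candidate 9, so r3c6=9.
Step 22. [r8c2∈{5}] nothing but 5 survives at r8c2, so r8c2=5.
Step 23. [r2c3∈{5}] nothing but 5 survives at r2c3 ⇒ r2c3=5.
Step 24. [r1c1∈{9}] only 9 remains possible at r1c1 ⇒ r1c1=9.
Step 25. [r1c2∈{8}] r1c2 is down to just 8, so r1c2=8.
Step 26. [r7c3∈{3}] r7c3 has the single candidate 3 ⇒ r7c3=3.
Step 27. [r9c7∈{9}] r9c7 is down to just 9. So r9c7=9.
Step 28. [r8c4∈{6}] nothing but 6 survives at r8c4. So r8c4=6.
Step 29. [r1c3∈{4}] r1c3 is down to just 4, so r1c3=4.
Step 30. [r8c9∈{1}] r8c9 has the single candidate 1. So r8c9=1.
Step 31. [r4c4∈{1}] nothing but 1 survives at r4c4. So r4c4=1.
Step 32. [r9c9∈{4}] r9c9 is down to just 4. So r9c9=4.
Step 33. [r8c5∈{7}] r8c5's peers cover all but 7, so r8c5=7.
Step 34. [r2c8∈{8}] r2c8 is down to just 8, so r2c8=8.
Step 35. [r3c3∈{1}] only 1 remains possible at r3c3, so r3c3=1.
Step 36. [r6c7∈{8}] r6c7 has the single candidate 8 ⇒ r6c7=8.
Step 37. [r4c8∈{5}] r4c8's peers cover all but 5 ⇒ r4c8=5.
Step 38. [r5c6∈{4}] r5c6's peers cover all but 4. So r5c6=4.
Step 39. [r6c4∈{2}] r6c4 is down to just 2, so r6c4=2.
Step 40. [r7c6∈{2}] only 2 remains possible at r7c6 ⇒ r7c6=2.
Step 41. [r3c2∈{2}] r3c2 has the single candidate 2 ⇒ r3c2=2.
Step 42. [r8c7∈{3}] r8c7 has the single candidate 3. So r8c7=3.
Step 43. [r5c3∈{7}] only 7 remains possible at r5c3, so r5c3=7.

Answer: 9 8 4 5 3 6 2 1 7 / 3 6 5 7 2 1 4 8 9 / 7 2 1 4 8 9 6 3 5 / 8 4 2 1 9 3 7 5 6 / 5 3 7 8 6 4 1 9 2 / 1 9 6 2 5 7 8 4 3 / 6 1 3 9 4 2 5 7 8 / 4 5 9 6 7 8 3 2 1 / 2 7 8 3 1 5 9 6 4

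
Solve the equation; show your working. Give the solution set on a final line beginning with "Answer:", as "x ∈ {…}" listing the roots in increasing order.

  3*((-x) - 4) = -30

Step 1. [3*((-x) - 4) = -30] divide by the outer 3 ⇒ div: (-x) - 4 = -10.
Step 2. [(-x) - 4 = -10] peel the -4: add 4 from each side ⇒ sub: -x = -6.
Step 3. [-x = -6] LHS negated; negate both sides ⇒ neg: x = 6.

Answer: x ∈ {6}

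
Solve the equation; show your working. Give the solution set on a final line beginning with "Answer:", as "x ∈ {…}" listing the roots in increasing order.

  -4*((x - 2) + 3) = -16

Step 1. [-4*((x - 2) + 3) = -16] -4·(inner) — divide through by -4. So div: (x - 2) + 3 = 4.
Step 2. [(x - 2) + 3 = 4] the outer +3 inverts by subtracting 3 ⇒ sub: x - 2 = 1.
Step 3. [x - 2 = 1] the outer -2 inverts by adding 2, so sub: x = 3.

Answer: x ∈ {3}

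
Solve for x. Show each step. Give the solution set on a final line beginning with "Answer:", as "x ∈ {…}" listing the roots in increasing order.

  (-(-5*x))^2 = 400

Step 1. [(-(-5*x))^2 = 400] LHS squared, RHS 400 ≥ 0: apply √ (±) ⇒ sqrt: -(-5*x) = 20 or -20.
Step 2. [-(-5*x) = 20 or -20] LHS negated; negate both sides ⇒ neg: -5*x = -20 or 20.
Step 3. [-5*x = -20 or 20] -5·(inner) — divide through by -5. So div: x = 4 or -4.

Answer: x ∈ {-4, 4}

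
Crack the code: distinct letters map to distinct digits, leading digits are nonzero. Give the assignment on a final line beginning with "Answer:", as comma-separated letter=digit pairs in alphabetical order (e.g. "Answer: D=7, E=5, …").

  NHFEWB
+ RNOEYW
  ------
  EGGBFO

Step 1. [col 1: B + W ≡ O (mod 10)] no forcing yet in column 1 (carry-in 0); O=7 is free and consistent — try it. So O=7.
Step 2. [col 1: B + W ≡ O (mod 10)] several values work for W in column 1 (B + W ≡ O (mod 10), carry-in 0); try W=8. So W=8.
Step 3. [col 1: B + W ≡ O (mod 10)] from column 1 (W=8, O=7, carry-in 0, digits 7,8 already taken and all letters distinct): B must equal 9, so B=9.
Step 4. [col 2: W + Y ≡ F (mod 10)] no forcing yet in column 2 (carry-in 1); F=5 is free and consistent — try it. So F=5.
Step 5. [col 2: W + Y ≡ F (mod 10)] in column 2 we have W+Y≡F with carry-in 1; given W=8, F=5 and digits 5,7,8,9 already taken and all letters distinct, that pins Y to 6, so Y=6.
Step 6. [col 3: E + E ≡ B (mod 10)] column 3 reads E+E+carry(1)=B with B=9; with digits 5,6,7,8,9 already taken and all letters distinct, the only value for E is 4 ⇒ E=4.
Step 7. [col 4: F + O ≡ G (mod 10)] in column 4 we have F+O≡G with carry-in 0; given F=5, O=7 and digits 4,5,6,7,8,9 already taken and all letters distinct, that pins G to 2. So G=2.
Step 8. [col 5: H + N ≡ G (mod 10)] column 5 (H + N ≡ G (mod 10), carry-in 1) doesn't pin N yet; pick N=1 and continue. So N=1.
Step 9. [col 5: H + N ≡ G (mod 10)] column 5 reads H+N+carry(1)=G with N=1, G=2; with digits 1,2,4,5,6,7,8,9 already taken and all letters distinct, the only value for H is 0 ⇒ H=0.
Step 10. [col 6: N + R ≡ E (mod 10)] column 6 reads N+R+carry(0)=E with N=1, E=4; with digits 0,1,2,4,5,6,7,8,9 already taken and all letters distinct, the only value for R is 3, so R=3.

Answer: B=9, E=4, F=5, G=2, H=0, N=1, O=7, R=3, W=8, Y=6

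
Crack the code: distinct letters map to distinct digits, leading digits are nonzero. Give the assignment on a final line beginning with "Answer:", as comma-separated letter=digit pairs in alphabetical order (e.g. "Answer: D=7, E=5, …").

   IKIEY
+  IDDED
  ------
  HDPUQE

Step 1. [col 1: Y + D ≡ E (mod 10)] column 1 (Y + D ≡ E (mod 10), carry-in 0) doesn't pin Y yet; pick Y=4 and continue ⇒ Y=4.
Step 2. [H] the sum has 6 digits but both addends have 5; that extra leading digit H is the final carry, namely 1 ⇒ H=1.
Step 3. [col 1: Y + D ≡ E (mod 10)] column 1 (Y + D ≡ E (mod 10), carry-in 0) doesn't pin D yet; pick D=5 and continue. So D=5.
Step 4. [col 1: Y + D ≡ E (mod 10)] column 1: given Y=4, D=5, carry-in 0, and digits 1,4,5 already taken and all letters distinct, Y+D≡E (mod 10) forces E=9, so E=9.
Step 5. [col 2: E + E ≡ Q (mod 10)] column 2 reads E+E+carry(0)=Q with E=9; with digits 1,4,5,9 already taken and all letters distinct, the only value for Q is 8. So Q=8.
Step 6. [col 3: I + D ≡ U (mod 10)] column 3 (I + D ≡ U (mod 10), carry-in 1) doesn't pin U yet; pick U=3 and continue, so U=3.
Step 7. [col 3: I + D ≡ U (mod 10)] from column 3 (D=5, U=3, carry-in 1, digits 1,3,4,5,8,9 already taken and all letters distinct): I must equal 7, so I=7.
Step 8. [col 4: K + D ≡ P (mod 10)] no forcing yet in column 4 (carry-in 1); K=6 is free and consistent — try it. So K=6.
Step 9. [col 4: K + D ≡ P (mod 10)] column 4 reads K+D+carry(1)=P with K=6, D=5; with digits 1,3,4,5,6,7,8,9 already taken and all letters distinct, the only value for P is 2. So P=2.

Answer: D=5, E=9, H=1, I=7, K=6, P=2, Q=8, U=3, Y=4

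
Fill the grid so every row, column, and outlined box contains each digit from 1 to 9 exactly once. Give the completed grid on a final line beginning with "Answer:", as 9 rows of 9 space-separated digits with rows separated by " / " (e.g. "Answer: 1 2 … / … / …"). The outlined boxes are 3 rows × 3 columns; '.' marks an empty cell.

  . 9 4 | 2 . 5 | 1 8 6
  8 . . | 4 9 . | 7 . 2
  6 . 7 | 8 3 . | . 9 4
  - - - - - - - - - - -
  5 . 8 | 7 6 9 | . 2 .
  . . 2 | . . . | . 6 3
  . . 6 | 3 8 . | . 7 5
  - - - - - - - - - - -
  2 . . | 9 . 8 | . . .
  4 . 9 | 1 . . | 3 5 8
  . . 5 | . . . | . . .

Step 1. [r9c6∈{2,3,4,6,7}] in col 6, 3 fits only at r9c6. So r9c6=3.
Step 2. [r5c5∈{1,4,5}] 1 has one home in col 5: r5c5, so r5c5=1.
Step 3. [r8c6∈{2,6,7}] across col 6, 7 lands solely at r8c6 ⇒ r8c6=7.
Step 4. [r4c7∈{4}] nothing but 4 survives at r4c7, so r4c7=4.
Step 5. [r9c2∈{1,6,7,8}] r9c2 is the only open cell in row 9 admitting 8, so r9c2=8.
Step 6. [r4c9∈{1}] only 1 remains possible at r4c9. So r4c9=1.
Step 7. [r6c7∈{9}] r6c7 is down to just 9 ⇒ r6c7=9.
Step 8. [r2c2∈{1,3,5}] r2c2 is the only open cell in row 2 admitting 5 ⇒ r2c2=5.
Step 9. [r3c6∈{1}] r3c6 has the single candidate 1 ⇒ r3c6=1.
Step 10. [r9c7∈{2,6}] across col 7, 2 lands solely at r9c7, so r9c7=2.
Step 11. [r9c5∈{4}] r9c5's peers cover all but 4, so r9c5=4.
Step 12. [r2c3∈{1,3}] in row 2, 1 fits only at r2c3. So r2c3=1.
Step 13. [r9c8∈{1}] r9c8 has the single candidate 1 ⇒ r9c8=1.
Step 14. [r7c2∈{1,3,6,7}] row 7 places 1 nowhere but r7c2, so r7c2=1.
Step 15. [r5c2∈{4,7}] 7 has one home in col 2: r5c2, so r5c2=7.
Step 16. [r5c6∈{4}] r5c6's peers cover all but 4, so r5c6=4.
Step 17. [r7c9∈{7}] r7c9 is down to just 7. So r7c9=7.
Step 18. [r5c4∈{5}] only 5 remains possible at r5c4 ⇒ r5c4=5.
Step 19. [r6c6∈{2}] r6c6 is down to just 2 ⇒ r6c6=2.
Step 20. [r1c1∈{3}] r1c1 has the single candidate 3. So r1c1=3.
Step 21. [r3c7∈{5}] r3c7 is down to just 5, so r3c7=5.
Step 22. [r8c5∈{2}] r8c5 has the single candidate 2. So r8c5=2.
Step 23. [r8c2∈{6}] r8c2's peers cover all but 6, so r8c2=6.
Step 24. [r6c1∈{1}] nothing but 1 survives at r6c1 ⇒ r6c1=1.
Step 25. [r3c2∈{2}] nothing but 2 survives at r3c2 ⇒ r3c2=2.
Step 26. [r5c1∈{9}] only 9 remains possible at r5c1, so r5c1=9.
Step 27. [r9c1∈{7}] r9c1 has the single candidate 7 ⇒ r9c1=7.
Step 28. [r7c8∈{4}] r7c8 is down to just 4. So r7c8=4.
Step 29. [r2c8∈{3}] only 3 remains possible at r2c8 ⇒ r2c8=3.
Step 30. [r2c6∈{6}] only 6 remains possible at r2c6 ⇒ r2c6=6.
Step 31. [r7c5∈{5}] nothing but 5 survives at r7c5. So r7c5=5.
Step 32. [r5c7∈{8}] only 8 remains possible at r5c7 ⇒ r5c7=8.
Step 33. [r7c3∈{3}] r7c3's peers cover all but 3 ⇒ r7c3=3.
Step 34. [r7c7∈{6}] nothing but 6 survives at r7c7 ⇒ r7c7=6.
Step 35. [r4c2∈{3}] r4c2 has the single candidate 3. So r4c2=3.
Step 36. [r1c5∈{7}] only 7 remains possible at r1c5, so r1c5=7.
Step 37. [r9c4∈{6}] r9c4 is down to just 6, so r9c4=6.
Step 38. [r9c9∈{9}] nothing but 9 survives at r9c9. So r9c9=9.
Step 39. [r6c2∈{4}] only 4 remains possible at r6c2 ⇒ r6c2=4.

Answer: 3 9 4 2 7 5 1 8 6 / 8 5 1 4 9 6 7 3 2 / 6 2 7 8 3 1 5 9 4 / 5 3 8 7 6 9 4 2 1 / 9 7 2 5 1 4 8 6 3 / 1 4 6 3 8 2 9 7 5 / 2 1 3 9 5 8 6 4 7 / 4 6 9 1 2 7 3 5 8 / 7 8 5 6 4 3 2 1 9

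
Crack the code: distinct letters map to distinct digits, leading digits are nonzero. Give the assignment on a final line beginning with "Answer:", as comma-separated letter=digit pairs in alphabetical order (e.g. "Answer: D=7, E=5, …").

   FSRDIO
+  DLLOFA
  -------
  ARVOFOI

Step 1. [col 1: O + A ≡ I (mod 10)] several values work for O in column 1 (O + A ≡ I (mod 10), carry-in 0); try O=2, so O=2.
Step 2. [col 1: O + A ≡ I (mod 10)] I=3 is one option consistent with column 1 (O + A ≡ I (mod 10), carry-in 0) — take it, so I=3.
Step 3. [col 1: O + A ≡ I (mod 10)] column 1 reads O+A+carry(0)=I with O=2, I=3; with digits 2,3 already taken and all letters distinct, the only value for A is 1, so A=1.
Step 4. [col 2: I + F ≡ O (mod 10)] from column 2 (I=3, O=2, carry-in 0, digits 1,2,3 already taken and all letters distinct): F must equal 9, so F=9.
Step 5. [col 3: D + O ≡ F (mod 10)] in column 3 we have D+O≡F with carry-in 1; given O=2, F=9 and digits 1,2,3,9 already taken and all letters distinct, that pins D to 6 ⇒ D=6.
Step 6. [col 4: R + L ≡ O (mod 10)] column 4 (R + L ≡ O (mod 10), carry-in 0) doesn't pin L yet; pick L=7 and continue. So L=7.
Step 7. [col 4: R + L ≡ O (mod 10)] in column 4 we have R+L≡O with carry-in 0; given L=7, O=2 and digits 1,2,3,6,7,9 already taken and all letters distinct, that pins R to 5 ⇒ R=5.
Step 8. [col 5: S + L ≡ V (mod 10)] from column 5 (L=7, carry-in 1, digits 1,2,3,5,6,7,9 already taken and all letters distinct): V must equal 8, so V=8.
Step 9. [col 5: S + L ≡ V (mod 10)] column 5 reads S+L+carry(1)=V with L=7, V=8; with digits 1,2,3,5,6,7,8,9 already taken and all letters distinct, the only value for S is 0 ⇒ S=0.

Answer: A=1, D=6, F=9, I=3, L=7, O=2, R=5, S=0, V=8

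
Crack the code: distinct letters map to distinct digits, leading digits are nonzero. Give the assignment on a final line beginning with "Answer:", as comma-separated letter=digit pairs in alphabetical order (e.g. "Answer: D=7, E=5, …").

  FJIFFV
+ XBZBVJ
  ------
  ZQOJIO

Step 1. [col 1: V + J ≡ O (mod 10)] J=4 is one option consistent with column 1 (V + J ≡ O (mod 10), carry-in 0) — take it ⇒ J=4.
Step 2. [col 1: V + J ≡ O (mod 10)] column 1 (V + J ≡ O (mod 10), carry-in 0) doesn't pin O yet; pick O=0 and continue. So O=0.
Step 3. [col 1: V + J ≡ O (mod 10)] column 1 reads V+J+carry(0)=O with J=4, O=0; with digits 0,4 already taken and all letters distinct, the only value for V is 6, so V=6.
Step 4. [col 2: F + V ≡ I (mod 10)] several values work for F in column 2 (F + V ≡ I (mod 10), carry-in 1); try F=5. So F=5.
Step 5. [col 2: F + V ≡ I (mod 10)] from column 2 (F=5, V=6, carry-in 1, digits 0,4,5,6 already taken and all letters distinct): I must equal 2 ⇒ I=2.
Step 6. [col 3: F + B ≡ J (mod 10)] in column 3 we have F+B≡J with carry-in 1; given F=5, J=4 and digits 0,2,4,5,6 already taken and all letters distinct, that pins B to 8, so B=8.
Step 7. [col 4: I + Z ≡ O (mod 10)] column 4 reads I+Z+carry(1)=O with I=2, O=0; with digits 0,2,4,5,6,8 already taken and all letters distinct, the only value for Z is 7. So Z=7.
Step 8. [col 5: J + B ≡ Q (mod 10)] column 5: given J=4, B=8, carry-in 1, and digits 0,2,4,5,6,7,8 already taken and all letters distinct, J+B≡Q (mod 10) forces Q=3, so Q=3.
Step 9. [col 6: F + X ≡ Z (mod 10)] column 6: given F=5, Z=7, carry-in 1, and digits 0,2,3,4,5,6,7,8 already taken and all letters distinct, F+X≡Z (mod 10) forces X=1. So X=1.

Answer: B=8, F=5, I=2, J=4, O=0, Q=3, V=6, X=1, Z=7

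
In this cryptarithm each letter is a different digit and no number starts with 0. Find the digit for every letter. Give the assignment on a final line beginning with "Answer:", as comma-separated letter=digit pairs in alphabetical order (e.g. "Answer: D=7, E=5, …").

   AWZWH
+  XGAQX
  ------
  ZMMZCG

Step 1. [col 1: H + X ≡ G (mod 10)] G=0 is one option consistent with column 1 (H + X ≡ G (mod 10), carry-in 0) — take it ⇒ G=0.
Step 2. [Z] Z is the leading digit of a 6-digit sum of two 5-digit numbers; the final carry is exactly 1. So Z=1.
Step 3. [col 1: H + X ≡ G (mod 10)] X=7 is one option consistent with column 1 (H + X ≡ G (mod 10), carry-in 0) — take it. So X=7.
Step 4. [col 1: H + X ≡ G (mod 10)] column 1: given X=7, G=0, carry-in 0, and digits 0,1,7 already taken and all letters distinct, H+X≡G (mod 10) forces H=3 ⇒ H=3.
Step 5. [col 2: W + Q ≡ C (mod 10)] column 2 (W + Q ≡ C (mod 10), carry-in 1) doesn't pin W yet; pick W=5 and continue ⇒ W=5.
Step 6. [col 2: W + Q ≡ C (mod 10)] several values work for C in column 2 (W + Q ≡ C (mod 10), carry-in 1); try C=4, so C=4.
Step 7. [col 2: W + Q ≡ C (mod 10)] in column 2 we have W+Q≡C with carry-in 1; given W=5, C=4 and digits 0,1,3,4,5,7 already taken and all letters distinct, that pins Q to 8, so Q=8.
Step 8. [col 3: Z + A ≡ Z (mod 10)] column 3 reads Z+A+carry(1)=Z with Z=1; with digits 0,1,3,4,5,7,8 already taken and all letters distinct, the only value for A is 9. So A=9.
Step 9. [col 4: W + G ≡ M (mod 10)] in column 4 we have W+G≡M with carry-in 1; given W=5, G=0 and digits 0,1,3,4,5,7,8,9 already taken and all letters distinct, that pins M to 6. So M=6.

Answer: A=9, C=4, G=0, H=3, M=6, Q=8, W=5, X=7, Z=1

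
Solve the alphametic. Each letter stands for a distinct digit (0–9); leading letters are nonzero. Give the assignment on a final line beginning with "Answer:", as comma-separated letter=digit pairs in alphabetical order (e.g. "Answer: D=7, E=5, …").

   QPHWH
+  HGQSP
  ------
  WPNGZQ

Step 1. [W] adding two 5-digit numbers gives at most 5+1 digits, and here it does — W is that final carry and must be 1 ⇒ W=1.
Step 2. [col 1: H + P ≡ Q (mod 10)] H=5 is one option consistent with column 1 (H + P ≡ Q (mod 10), carry-in 0) — take it ⇒ H=5.
Step 3. [col 1: H + P ≡ Q (mod 10)] column 1 (H + P ≡ Q (mod 10), carry-in 0) doesn't pin Q yet; pick Q=7 and continue. So Q=7.
Step 4. [col 1: H + P ≡ Q (mod 10)] column 1: given H=5, Q=7, carry-in 0, and digits 1,5,7 already taken and all letters distinct, H+P≡Q (mod 10) forces P=2 ⇒ P=2.
Step 5. [col 2: W + S ≡ Z (mod 10)] Z=0 is one option consistent with column 2 (W + S ≡ Z (mod 10), carry-in 0) — take it ⇒ Z=0.
Step 6. [col 2: W + S ≡ Z (mod 10)] column 2: given W=1, Z=0, carry-in 0, and digits 0,1,2,5,7 already taken and all letters distinct, W+S≡Z (mod 10) forces S=9, so S=9.
Step 7. [col 3: H + Q ≡ G (mod 10)] from column 3 (H=5, Q=7, carry-in 1, digits 0,1,2,5,7,9 already taken and all letters distinct): G must equal 3. So G=3.
Step 8. [col 4: P + G ≡ N (mod 10)] column 4 reads P+G+carry(1)=N with P=2, G=3; with digits 0,1,2,3,5,7,9 already taken and all letters distinct, the only value for N is 6, so N=6.

Answer: G=3, H=5, N=6, P=2, Q=7, S=9, W=1, Z=0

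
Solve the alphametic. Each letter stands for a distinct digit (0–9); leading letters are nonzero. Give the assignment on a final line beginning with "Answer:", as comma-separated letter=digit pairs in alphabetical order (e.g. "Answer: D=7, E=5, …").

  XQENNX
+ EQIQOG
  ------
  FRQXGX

Step 1. [col 1: X + G ≡ X (mod 10)] in column 1 we have X+G≡X with carry-in 0; given nothing yet and all letters distinct, none taken yet, that pins G to 0, so G=0.
Step 2. [col 1: X + G ≡ X (mod 10)] column 1 (X + G ≡ X (mod 10), carry-in 0) doesn't pin X yet; pick X=4 and continue ⇒ X=4.
Step 3. [col 2: N + O ≡ G (mod 10)] column 2 (N + O ≡ G (mod 10), carry-in 0) doesn't pin O yet; pick O=8 and continue, so O=8.
Step 4. [col 2: N + O ≡ G (mod 10)] from column 2 (O=8, G=0, carry-in 0, digits 0,4,8 already taken and all letters distinct): N must equal 2, so N=2.
Step 5. [col 3: N + Q ≡ X (mod 10)] column 3 reads N+Q+carry(1)=X with N=2, X=4; with digits 0,2,4,8 already taken and all letters distinct, the only value for Q is 1 ⇒ Q=1.
Step 6. [col 4: E + I ≡ Q (mod 10)] I=6 is one option consistent with column 4 (E + I ≡ Q (mod 10), carry-in 0) — take it ⇒ I=6.
Step 7. [col 4: E + I ≡ Q (mod 10)] column 4 reads E+I+carry(0)=Q with I=6, Q=1; with digits 0,1,2,4,6,8 already taken and all letters distinct, the only value for E is 5 ⇒ E=5.
Step 8. [col 5: Q + Q ≡ R (mod 10)] from column 5 (Q=1, carry-in 1, digits 0,1,2,4,5,6,8 already taken and all letters distinct): R must equal 3, so R=3.
Step 9. [col 6: X + E ≡ F (mod 10)] in column 6 we have X+E≡F with carry-in 0; given X=4, E=5 and digits 0,1,2,3,4,5,6,8 already taken and all letters distinct, that pins F to 9, so F=9.

Answer: E=5, F=9, G=0, I=6, N=2, O=8, Q=1, R=3, X=4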